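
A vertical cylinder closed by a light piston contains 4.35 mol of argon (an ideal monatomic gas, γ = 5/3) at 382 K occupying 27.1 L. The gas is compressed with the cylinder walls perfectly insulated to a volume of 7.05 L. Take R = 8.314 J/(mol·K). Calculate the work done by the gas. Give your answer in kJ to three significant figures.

Adiabatic: TV^(γ−1) = const with γ = 5/3.
T₂ = T₁ (V₁/V₂)^(γ−1) = 382 × (27.1/7.05)^0.667 = 382 × 2.454 = 937.4 K.
W_by = nCᵥ(T₁ − T₂) = (4.35)(12.47)(382 − 937.4) = -30129 J.

W ≈ -30.1 kJ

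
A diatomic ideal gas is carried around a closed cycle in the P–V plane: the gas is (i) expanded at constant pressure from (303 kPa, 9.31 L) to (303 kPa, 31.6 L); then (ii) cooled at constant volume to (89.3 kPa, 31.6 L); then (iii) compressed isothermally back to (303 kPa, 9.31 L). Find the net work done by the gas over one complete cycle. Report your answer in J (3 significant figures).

W_net ≈ 3310 J

Leg (i): W = PΔV = (303)(31.6 − 9.31) = 6754 J.
Leg (ii): W = 0.
Leg (iii): W = PᵢVᵢ ln(V_f/Vᵢ) = (2822) ln(9.31/31.6) = -3449 J.
W_net = 6754 − 3449 = 3305 J.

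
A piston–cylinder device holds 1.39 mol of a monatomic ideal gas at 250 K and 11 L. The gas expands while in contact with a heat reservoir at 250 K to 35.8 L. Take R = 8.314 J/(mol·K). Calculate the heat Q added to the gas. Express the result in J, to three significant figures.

Q ≈ 3410 J

Isothermal ⇒ ΔU = 0, so Q = W = nRT ln(V₂/V₁).
Q = (1.39)(8.314)(250) ln(35.8/11) = 2889 × 1.18 = 3409 J.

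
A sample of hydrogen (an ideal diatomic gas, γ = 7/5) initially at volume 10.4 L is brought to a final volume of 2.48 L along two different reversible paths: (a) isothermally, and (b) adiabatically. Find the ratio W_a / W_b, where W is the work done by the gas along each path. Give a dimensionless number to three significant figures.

Path (a) isothermal: W = P₁V₁ ln(V₂/V₁) → W_a/(P₁V₁) = -1.434.
Path (b) adiabatic: W = P₁V₁(1 − (V₁/V₂)^(γ−1))/(γ−1) → W_b/(P₁V₁) = -1.936.
W_a / W_b = -1.434 / -1.936 = 0.7405.

W_a / W_b ≈ 0.741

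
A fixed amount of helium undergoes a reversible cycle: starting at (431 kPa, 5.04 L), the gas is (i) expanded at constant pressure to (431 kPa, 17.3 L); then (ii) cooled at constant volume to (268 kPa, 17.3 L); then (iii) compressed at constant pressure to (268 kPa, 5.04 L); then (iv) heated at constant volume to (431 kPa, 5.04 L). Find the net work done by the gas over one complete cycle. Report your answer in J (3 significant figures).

W_net ≈ 2000 J

Constant-volume legs do no work.
W(i) = (431)(17.3 − 5.04) = 5284 J; W(iii) = (268)(5.04 − 17.3) = -3286 J.
W_net = 5284 − 3286 = 1998 J (the clockwise enclosed area).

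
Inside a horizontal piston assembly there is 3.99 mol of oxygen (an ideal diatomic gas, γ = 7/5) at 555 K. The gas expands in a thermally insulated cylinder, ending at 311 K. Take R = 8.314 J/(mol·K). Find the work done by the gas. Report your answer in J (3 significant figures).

Adiabatic ⇒ Q = 0, so W_by = −ΔU = nCᵥ(T₁ − T₂).
Cᵥ = 5R/2 = 20.79 J/(mol·K).
W = (3.99)(20.79)(555 − 311) = 20235 J.

W ≈ 20200 J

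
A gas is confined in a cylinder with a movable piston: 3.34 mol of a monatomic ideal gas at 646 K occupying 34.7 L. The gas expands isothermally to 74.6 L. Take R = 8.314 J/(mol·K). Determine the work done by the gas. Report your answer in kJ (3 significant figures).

W ≈ 13.7 kJ

Isothermal: W = nRT ln(V₂/V₁).
W = (3.34)(8.314)(646) × ln(74.6/34.7)
  = 17939 × 0.7654
W_by_gas = 13730 J.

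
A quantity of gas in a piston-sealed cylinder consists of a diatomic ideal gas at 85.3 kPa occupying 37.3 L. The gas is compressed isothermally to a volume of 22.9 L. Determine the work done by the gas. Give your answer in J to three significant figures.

W ≈ -1550 J

Isothermal: W = nRT ln(V₂/V₁) = P₁V₁ ln(V₂/V₁).
P₁V₁ = (85.3 kPa)(37.3 L) = 3182 J.
W = 3182 × ln(22.9/37.3) = 3182 × -0.4879
W_by_gas = -1552 J.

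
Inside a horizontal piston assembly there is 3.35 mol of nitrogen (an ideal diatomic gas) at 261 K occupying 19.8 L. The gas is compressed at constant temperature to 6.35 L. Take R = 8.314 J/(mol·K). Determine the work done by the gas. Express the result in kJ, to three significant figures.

W ≈ -8.27 kJ

Isothermal: W = nRT ln(V₂/V₁).
W = (3.35)(8.314)(261) × ln(6.35/19.8)
  = 7269 × -1.137
W_by_gas = -8267 J.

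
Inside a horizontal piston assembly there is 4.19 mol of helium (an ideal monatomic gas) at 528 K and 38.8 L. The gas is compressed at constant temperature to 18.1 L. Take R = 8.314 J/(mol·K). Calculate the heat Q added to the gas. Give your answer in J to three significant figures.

Q ≈ -14000 J

Isothermal ⇒ ΔU = 0, so Q = W = nRT ln(V₂/V₁).
Q = (4.19)(8.314)(528) ln(18.1/38.8) = 18393 × -0.7625 = -14025 J.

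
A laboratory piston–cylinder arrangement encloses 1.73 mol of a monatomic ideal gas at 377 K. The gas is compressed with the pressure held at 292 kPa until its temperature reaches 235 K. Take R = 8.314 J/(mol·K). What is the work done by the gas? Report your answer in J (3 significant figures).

Isobaric: W = P ΔV = nR ΔT.
W = (1.73)(8.314)(235 − 377) = -2042 J.

W ≈ -2040 J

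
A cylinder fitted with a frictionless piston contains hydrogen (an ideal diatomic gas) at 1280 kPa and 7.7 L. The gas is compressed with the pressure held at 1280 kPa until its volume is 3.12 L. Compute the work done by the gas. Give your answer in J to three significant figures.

W ≈ -5860 J

Isobaric: W = P ΔV.
W = (1280 kPa)(3.12 − 7.7 L) = (1280)(-4.58) = -5862 J.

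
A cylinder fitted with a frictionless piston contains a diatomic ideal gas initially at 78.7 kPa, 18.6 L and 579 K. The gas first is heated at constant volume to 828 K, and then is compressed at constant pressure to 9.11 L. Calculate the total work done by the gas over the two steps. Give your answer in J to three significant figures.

Step 1 (isochoric): W = 0 (constant volume).
After step 1: P = 112.5 kPa (V unchanged).
Step 2 (isobaric): W = PΔV = (112.5 kPa)(9.11 − 18.6 L) = -1068 J.
W_total = 0 − 1068 = -1068 J.

W_total ≈ -1070 J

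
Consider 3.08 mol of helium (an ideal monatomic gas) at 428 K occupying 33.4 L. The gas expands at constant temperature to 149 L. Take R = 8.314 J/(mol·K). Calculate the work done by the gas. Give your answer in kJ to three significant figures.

Isothermal: W = nRT ln(V₂/V₁).
W = (3.08)(8.314)(428) × ln(149/33.4)
  = 10960 × 1.495
W_by_gas = 16389 J.

W ≈ 16.4 kJ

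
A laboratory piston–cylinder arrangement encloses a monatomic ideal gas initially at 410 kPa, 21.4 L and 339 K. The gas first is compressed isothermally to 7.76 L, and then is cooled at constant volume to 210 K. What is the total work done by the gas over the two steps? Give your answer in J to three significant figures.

Step 1 (isothermal): W = P₁V₁ ln(V₂/V₁) = (8774) ln(7.76/21.4) = -8900 J.
Step 2 (isochoric): W = 0 (constant volume).
W_total = -8900 + 0 = -8900 J.

W_total ≈ -8900 J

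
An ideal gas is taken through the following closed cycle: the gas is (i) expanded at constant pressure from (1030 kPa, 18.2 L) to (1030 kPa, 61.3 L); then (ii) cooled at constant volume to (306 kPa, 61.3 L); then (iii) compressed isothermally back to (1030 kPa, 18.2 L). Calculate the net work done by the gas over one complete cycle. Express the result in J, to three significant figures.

Leg (i): W = PΔV = (1030)(61.3 − 18.2) = 44393 J.
Leg (ii): W = 0.
Leg (iii): W = PᵢVᵢ ln(V_f/Vᵢ) = (18758) ln(18.2/61.3) = -22779 J.
W_net = 44393 − 22779 = 21614 J.

W_net ≈ 21600 J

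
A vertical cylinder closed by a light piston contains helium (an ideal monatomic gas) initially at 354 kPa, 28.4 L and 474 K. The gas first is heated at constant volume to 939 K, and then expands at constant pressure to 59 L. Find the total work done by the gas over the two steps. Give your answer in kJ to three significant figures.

W_total ≈ 21.5 kJ

Step 1 (isochoric): W = 0 (constant volume).
After step 1: P = 701.3 kPa (V unchanged).
Step 2 (isobaric): W = PΔV = (701.3 kPa)(59 − 28.4 L) = 21459 J.
W_total = 0 + 21459 = 21459 J.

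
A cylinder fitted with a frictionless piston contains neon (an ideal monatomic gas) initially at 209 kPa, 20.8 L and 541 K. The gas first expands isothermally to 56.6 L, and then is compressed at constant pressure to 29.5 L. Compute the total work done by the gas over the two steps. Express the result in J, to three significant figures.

W_total ≈ 2270 J

Step 1 (isothermal): W = P₁V₁ ln(V₂/V₁) = (4347) ln(56.6/20.8) = 4352 J.
After step 1: P = 76.81 kPa, V = 56.6 L, T = 541 K.
Step 2 (isobaric): W = PΔV = (76.81 kPa)(29.5 − 56.6 L) = -2081 J.
W_total = 4352 − 2081 = 2270 J.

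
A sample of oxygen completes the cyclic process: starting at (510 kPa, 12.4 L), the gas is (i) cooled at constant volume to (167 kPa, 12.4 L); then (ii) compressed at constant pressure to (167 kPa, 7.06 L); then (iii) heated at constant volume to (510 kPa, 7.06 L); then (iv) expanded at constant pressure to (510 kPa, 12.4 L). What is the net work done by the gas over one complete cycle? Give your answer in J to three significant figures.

W_net ≈ 1830 J

Constant-volume legs do no work.
W(ii) = (167)(7.06 − 12.4) = -891.8 J; W(iv) = (510)(12.4 − 7.06) = 2723 J.
W_net = -891.8 + 2723 = 1832 J (the clockwise enclosed area).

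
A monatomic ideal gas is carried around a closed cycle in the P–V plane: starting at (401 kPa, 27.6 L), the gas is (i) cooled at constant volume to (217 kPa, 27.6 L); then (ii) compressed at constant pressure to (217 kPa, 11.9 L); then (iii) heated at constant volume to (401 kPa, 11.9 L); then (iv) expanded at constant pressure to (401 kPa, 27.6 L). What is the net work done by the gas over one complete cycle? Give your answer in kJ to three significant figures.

W_net ≈ 2.89 kJ

Constant-volume legs do no work.
W(ii) = (217)(11.9 − 27.6) = -3407 J; W(iv) = (401)(27.6 − 11.9) = 6296 J.
W_net = -3407 + 6296 = 2889 J (the clockwise enclosed area).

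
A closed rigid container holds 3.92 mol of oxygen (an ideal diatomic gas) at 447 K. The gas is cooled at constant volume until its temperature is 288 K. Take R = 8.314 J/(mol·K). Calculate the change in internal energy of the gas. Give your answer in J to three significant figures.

Constant volume ⇒ W = 0, so Q = ΔU = nCᵥΔT with Cᵥ = 5R/2 = 20.79 J/(mol·K).
ΔU = (3.92)(20.79)(288 − 447) = -12955 J.

ΔU ≈ -13000 J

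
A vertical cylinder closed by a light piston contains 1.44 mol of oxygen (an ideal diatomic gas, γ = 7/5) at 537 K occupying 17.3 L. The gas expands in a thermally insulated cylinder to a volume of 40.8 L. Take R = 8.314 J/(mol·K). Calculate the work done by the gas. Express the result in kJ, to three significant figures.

W ≈ 4.67 kJ

Adiabatic: TV^(γ−1) = const with γ = 7/5.
T₂ = T₁ (V₁/V₂)^(γ−1) = 537 × (17.3/40.8)^0.4 = 537 × 0.7095 = 381 K.
W_by = nCᵥ(T₁ − T₂) = (1.44)(20.79)(537 − 381) = 4669 J.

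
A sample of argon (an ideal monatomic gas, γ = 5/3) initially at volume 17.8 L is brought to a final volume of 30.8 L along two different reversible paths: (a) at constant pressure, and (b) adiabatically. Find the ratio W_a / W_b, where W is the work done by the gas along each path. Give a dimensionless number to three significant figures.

W_a / W_b ≈ 1.59

Path (a) isobaric: W = P₁(V₂ − V₁) → W_a/(P₁V₁) = 0.7303.
Path (b) adiabatic: W = P₁V₁(1 − (V₁/V₂)^(γ−1))/(γ−1) → W_b/(P₁V₁) = 0.4593.
W_a / W_b = 0.7303 / 0.4593 = 1.59.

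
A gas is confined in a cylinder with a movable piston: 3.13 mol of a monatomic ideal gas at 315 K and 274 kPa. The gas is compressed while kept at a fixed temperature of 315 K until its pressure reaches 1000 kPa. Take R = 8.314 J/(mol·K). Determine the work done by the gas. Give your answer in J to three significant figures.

W ≈ -10600 J

Isothermal process: W = nRT ln(V₂/V₁) = nRT ln(P₁/P₂).
W = (3.13)(8.314)(315) × ln(274/1000)
  = 8197 × ln(0.274) = 8197 × -1.295
W_by_gas = -10612 J.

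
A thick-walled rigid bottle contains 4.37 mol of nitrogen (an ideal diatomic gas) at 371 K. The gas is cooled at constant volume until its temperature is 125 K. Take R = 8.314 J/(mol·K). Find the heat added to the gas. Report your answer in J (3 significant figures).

Q ≈ -22300 J

Constant volume ⇒ W = 0, so Q = ΔU = nCᵥΔT with Cᵥ = 5R/2 = 20.79 J/(mol·K).
ΔU = (4.37)(20.79)(125 − 371) = -22344 J.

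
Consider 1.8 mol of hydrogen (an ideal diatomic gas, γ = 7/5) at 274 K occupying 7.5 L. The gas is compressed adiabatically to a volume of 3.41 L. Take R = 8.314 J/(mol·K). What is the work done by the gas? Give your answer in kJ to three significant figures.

Adiabatic: TV^(γ−1) = const with γ = 7/5.
T₂ = T₁ (V₁/V₂)^(γ−1) = 274 × (7.5/3.41)^0.4 = 274 × 1.371 = 375.6 K.
W_by = nCᵥ(T₁ − T₂) = (1.8)(20.79)(274 − 375.6) = -3799 J.

W ≈ -3.80 kJ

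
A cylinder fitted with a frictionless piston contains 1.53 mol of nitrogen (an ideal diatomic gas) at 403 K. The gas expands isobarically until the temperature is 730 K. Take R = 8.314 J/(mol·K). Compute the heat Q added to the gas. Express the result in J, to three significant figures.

Isobaric: W = nRΔT = (1.53)(8.314)(327) = 4160 J.
ΔU = nCᵥΔT with Cᵥ = 5R/2: ΔU = (1.53)(20.79)(327) = 10399 J.
Q = ΔU + W = 10399 + 4160 = 14559 J.

Q ≈ 14600 J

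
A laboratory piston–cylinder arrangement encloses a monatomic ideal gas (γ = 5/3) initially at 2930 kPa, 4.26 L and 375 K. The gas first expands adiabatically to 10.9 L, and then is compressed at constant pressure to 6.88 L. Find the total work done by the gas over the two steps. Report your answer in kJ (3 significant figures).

W_total ≈ 6.25 kJ

Step 1 (adiabatic): W = (P₁V₁ − P₂V₂)/(γ−1) = (12482 − 6672)/0.667 = 8714 J.
After step 1: P = 612.1 kPa, V = 10.9 L, T = 200.5 K.
Step 2 (isobaric): W = PΔV = (612.1 kPa)(6.88 − 10.9 L) = -2461 J.
W_total = 8714 − 2461 = 6254 J.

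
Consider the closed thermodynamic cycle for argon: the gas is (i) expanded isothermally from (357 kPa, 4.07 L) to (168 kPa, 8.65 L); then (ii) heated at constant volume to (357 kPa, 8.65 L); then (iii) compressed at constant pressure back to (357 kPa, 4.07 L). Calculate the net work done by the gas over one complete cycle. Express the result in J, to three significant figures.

Leg (i): W = PᵢVᵢ ln(V_f/Vᵢ) = (1453) ln(8.65/4.07) = 1095 J.
Leg (ii): W = 0.
Leg (iii): W = PΔV = (357)(4.07 − 8.65) = -1635 J.
W_net = 1095 − 1635 = -539.6 J.

W_net ≈ -540 J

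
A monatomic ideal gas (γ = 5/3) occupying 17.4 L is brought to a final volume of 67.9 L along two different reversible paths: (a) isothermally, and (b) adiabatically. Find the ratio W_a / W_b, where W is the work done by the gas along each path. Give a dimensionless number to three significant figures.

W_a / W_b ≈ 1.52

Path (a) isothermal: W = P₁V₁ ln(V₂/V₁) → W_a/(P₁V₁) = 1.362.
Path (b) adiabatic: W = P₁V₁(1 − (V₁/V₂)^(γ−1))/(γ−1) → W_b/(P₁V₁) = 0.8948.
W_a / W_b = 1.362 / 0.8948 = 1.522.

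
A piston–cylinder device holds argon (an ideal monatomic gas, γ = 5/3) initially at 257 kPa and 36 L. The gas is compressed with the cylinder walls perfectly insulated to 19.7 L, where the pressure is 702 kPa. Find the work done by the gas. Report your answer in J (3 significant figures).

Adiabatic: W = (P₁V₁ − P₂V₂)/(γ − 1) with γ = 5/3.
P₁V₁ = 9252 J, P₂V₂ = 13829 J.
W = (9252 − 13829) / 0.6667 = -6866 J.

W ≈ -6870 J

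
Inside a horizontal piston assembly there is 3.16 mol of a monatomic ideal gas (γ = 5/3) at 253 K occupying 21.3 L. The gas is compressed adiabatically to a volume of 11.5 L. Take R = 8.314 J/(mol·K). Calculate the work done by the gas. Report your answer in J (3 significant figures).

Adiabatic: TV^(γ−1) = const with γ = 5/3.
T₂ = T₁ (V₁/V₂)^(γ−1) = 253 × (21.3/11.5)^0.667 = 253 × 1.508 = 381.6 K.
W_by = nCᵥ(T₁ − T₂) = (3.16)(12.47)(253 − 381.6) = -5067 J.

W ≈ -5070 J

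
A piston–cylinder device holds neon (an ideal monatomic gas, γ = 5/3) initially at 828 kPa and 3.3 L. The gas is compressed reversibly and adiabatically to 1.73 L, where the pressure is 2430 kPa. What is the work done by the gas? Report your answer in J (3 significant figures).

Adiabatic: W = (P₁V₁ − P₂V₂)/(γ − 1) with γ = 5/3.
P₁V₁ = 2732 J, P₂V₂ = 4204 J.
W = (2732 − 4204) / 0.6667 = -2207 J.

W ≈ -2210 J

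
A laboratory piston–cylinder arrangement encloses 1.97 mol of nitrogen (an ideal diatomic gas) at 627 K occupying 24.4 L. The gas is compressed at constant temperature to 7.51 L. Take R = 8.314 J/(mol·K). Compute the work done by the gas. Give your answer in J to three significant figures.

W ≈ -12100 J

Isothermal: W = nRT ln(V₂/V₁).
W = (1.97)(8.314)(627) × ln(7.51/24.4)
  = 10269 × -1.178
W_by_gas = -12101 J.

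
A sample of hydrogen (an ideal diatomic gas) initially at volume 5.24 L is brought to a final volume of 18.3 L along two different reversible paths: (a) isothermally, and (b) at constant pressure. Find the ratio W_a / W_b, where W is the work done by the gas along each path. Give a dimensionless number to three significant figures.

W_a / W_b ≈ 0.502

Path (a) isothermal: W = P₁V₁ ln(V₂/V₁) → W_a/(P₁V₁) = 1.251.
Path (b) isobaric: W = P₁(V₂ − V₁) → W_b/(P₁V₁) = 2.492.
W_a / W_b = 1.251 / 2.492 = 0.5018.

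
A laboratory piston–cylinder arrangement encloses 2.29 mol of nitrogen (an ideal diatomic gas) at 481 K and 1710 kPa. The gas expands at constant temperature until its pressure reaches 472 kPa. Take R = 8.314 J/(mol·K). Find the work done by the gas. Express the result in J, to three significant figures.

W ≈ 11800 J

Isothermal process: W = nRT ln(V₂/V₁) = nRT ln(P₁/P₂).
W = (2.29)(8.314)(481) × ln(1710/472)
  = 9158 × ln(3.623) = 9158 × 1.287
W_by_gas = 11789 J.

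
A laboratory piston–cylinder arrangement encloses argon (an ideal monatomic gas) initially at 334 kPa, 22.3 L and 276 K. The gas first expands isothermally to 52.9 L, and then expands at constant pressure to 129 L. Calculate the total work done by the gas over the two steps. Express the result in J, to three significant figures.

Step 1 (isothermal): W = P₁V₁ ln(V₂/V₁) = (7448) ln(52.9/22.3) = 6434 J.
After step 1: P = 140.8 kPa, V = 52.9 L, T = 276 K.
Step 2 (isobaric): W = PΔV = (140.8 kPa)(129 − 52.9 L) = 10715 J.
W_total = 6434 + 10715 = 17149 J.

W_total ≈ 17100 J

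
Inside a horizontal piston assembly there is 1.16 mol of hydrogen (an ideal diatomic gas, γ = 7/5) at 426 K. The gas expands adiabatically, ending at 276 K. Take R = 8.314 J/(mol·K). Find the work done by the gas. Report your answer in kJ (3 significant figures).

W ≈ 3.62 kJ

Adiabatic ⇒ Q = 0, so W_by = −ΔU = nCᵥ(T₁ − T₂).
Cᵥ = 5R/2 = 20.79 J/(mol·K).
W = (1.16)(20.79)(426 − 276) = 3617 J.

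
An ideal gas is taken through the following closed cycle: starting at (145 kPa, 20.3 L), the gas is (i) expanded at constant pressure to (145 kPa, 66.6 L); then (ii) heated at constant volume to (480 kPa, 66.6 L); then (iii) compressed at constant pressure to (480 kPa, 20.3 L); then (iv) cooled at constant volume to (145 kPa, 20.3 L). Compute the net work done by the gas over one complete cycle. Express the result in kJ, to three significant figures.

Constant-volume legs do no work.
W(i) = (145)(66.6 − 20.3) = 6714 J; W(iii) = (480)(20.3 − 66.6) = -22224 J.
W_net = 6714 − 22224 = -15510 J (the counter-clockwise enclosed area).

W_net ≈ -15.5 kJ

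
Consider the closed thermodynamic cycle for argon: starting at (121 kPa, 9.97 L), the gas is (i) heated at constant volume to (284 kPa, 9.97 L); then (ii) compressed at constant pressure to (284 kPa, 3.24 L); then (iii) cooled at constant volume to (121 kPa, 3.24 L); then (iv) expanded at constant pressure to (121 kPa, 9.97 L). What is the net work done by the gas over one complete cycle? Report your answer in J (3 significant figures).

W_net ≈ -1100 J

Constant-volume legs do no work.
W(ii) = (284)(3.24 − 9.97) = -1911 J; W(iv) = (121)(9.97 − 3.24) = 814.3 J.
W_net = -1911 + 814.3 = -1097 J (the counter-clockwise enclosed area).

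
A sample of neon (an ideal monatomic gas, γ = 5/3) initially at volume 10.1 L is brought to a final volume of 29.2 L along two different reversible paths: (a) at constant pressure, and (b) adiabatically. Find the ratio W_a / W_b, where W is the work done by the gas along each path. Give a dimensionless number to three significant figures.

Path (a) isobaric: W = P₁(V₂ − V₁) → W_a/(P₁V₁) = 1.891.
Path (b) adiabatic: W = P₁V₁(1 − (V₁/V₂)^(γ−1))/(γ−1) → W_b/(P₁V₁) = 0.7609.
W_a / W_b = 1.891 / 0.7609 = 2.485.

W_a / W_b ≈ 2.49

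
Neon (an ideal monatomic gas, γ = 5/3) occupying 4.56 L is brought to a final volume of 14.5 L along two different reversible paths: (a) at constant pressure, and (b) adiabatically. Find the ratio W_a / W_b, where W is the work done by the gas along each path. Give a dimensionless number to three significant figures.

Path (a) isobaric: W = P₁(V₂ − V₁) → W_a/(P₁V₁) = 2.18.
Path (b) adiabatic: W = P₁V₁(1 − (V₁/V₂)^(γ−1))/(γ−1) → W_b/(P₁V₁) = 0.8063.
W_a / W_b = 2.18 / 0.8063 = 2.703.

W_a / W_b ≈ 2.70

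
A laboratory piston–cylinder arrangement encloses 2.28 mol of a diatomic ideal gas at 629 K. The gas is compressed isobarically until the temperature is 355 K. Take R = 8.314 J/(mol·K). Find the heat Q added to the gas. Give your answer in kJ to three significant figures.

Isobaric: W = nRΔT = (2.28)(8.314)(-274) = -5194 J.
ΔU = nCᵥΔT with Cᵥ = 5R/2: ΔU = (2.28)(20.79)(-274) = -12985 J.
Q = ΔU + W = -12985 − 5194 = -18179 J.

Q ≈ -18.2 kJ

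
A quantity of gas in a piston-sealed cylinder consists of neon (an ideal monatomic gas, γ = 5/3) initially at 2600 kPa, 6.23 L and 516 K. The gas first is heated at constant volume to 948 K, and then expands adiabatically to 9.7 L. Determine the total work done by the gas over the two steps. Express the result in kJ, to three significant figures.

Step 1 (isochoric): W = 0 (constant volume).
After step 1: P = 4777 kPa (V unchanged).
Step 2 (adiabatic): W = (P₁V₁ − P₂V₂)/(γ−1) = (29759 − 22153)/0.667 = 11409 J.
W_total = 0 + 11409 = 11409 J.

W_total ≈ 11.4 kJ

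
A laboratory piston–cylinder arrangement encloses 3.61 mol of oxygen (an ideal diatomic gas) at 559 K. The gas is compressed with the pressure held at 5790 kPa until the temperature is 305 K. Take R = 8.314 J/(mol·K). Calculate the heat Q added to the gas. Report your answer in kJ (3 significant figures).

Q ≈ -26.7 kJ

Isobaric: W = nRΔT = (3.61)(8.314)(-254) = -7623 J.
ΔU = nCᵥΔT with Cᵥ = 5R/2: ΔU = (3.61)(20.79)(-254) = -19059 J.
Q = ΔU + W = -19059 − 7623 = -26682 J.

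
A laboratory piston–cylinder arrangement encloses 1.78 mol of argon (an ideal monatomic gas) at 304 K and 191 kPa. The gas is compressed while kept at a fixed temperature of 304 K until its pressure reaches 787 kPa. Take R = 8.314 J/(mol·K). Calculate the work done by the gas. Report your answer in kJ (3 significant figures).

W ≈ -6.37 kJ

Isothermal process: W = nRT ln(V₂/V₁) = nRT ln(P₁/P₂).
W = (1.78)(8.314)(304) × ln(191/787)
  = 4499 × ln(0.2427) = 4499 × -1.416
W_by_gas = -6370 J.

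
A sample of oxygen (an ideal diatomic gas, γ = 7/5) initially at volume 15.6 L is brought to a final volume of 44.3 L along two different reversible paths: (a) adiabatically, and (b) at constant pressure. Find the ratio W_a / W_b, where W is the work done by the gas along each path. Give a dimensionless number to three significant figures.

Path (a) adiabatic: W = P₁V₁(1 − (V₁/V₂)^(γ−1))/(γ−1) → W_a/(P₁V₁) = 0.8532.
Path (b) isobaric: W = P₁(V₂ − V₁) → W_b/(P₁V₁) = 1.84.
W_a / W_b = 0.8532 / 1.84 = 0.4638.

W_a / W_b ≈ 0.464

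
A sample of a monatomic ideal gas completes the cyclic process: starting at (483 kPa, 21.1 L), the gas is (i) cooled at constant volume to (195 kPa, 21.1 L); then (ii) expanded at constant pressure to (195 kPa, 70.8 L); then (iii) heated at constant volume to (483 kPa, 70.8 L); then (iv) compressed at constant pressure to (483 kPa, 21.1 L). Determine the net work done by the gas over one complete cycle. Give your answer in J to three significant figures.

W_net ≈ -14300 J

Constant-volume legs do no work.
W(ii) = (195)(70.8 − 21.1) = 9692 J; W(iv) = (483)(21.1 − 70.8) = -24005 J.
W_net = 9692 − 24005 = -14314 J (the counter-clockwise enclosed area).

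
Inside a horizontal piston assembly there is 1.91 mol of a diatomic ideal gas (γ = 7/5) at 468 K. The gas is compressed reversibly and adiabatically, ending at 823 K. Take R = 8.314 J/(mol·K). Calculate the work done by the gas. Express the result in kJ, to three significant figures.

W ≈ -14.1 kJ

Adiabatic ⇒ Q = 0, so W_by = −ΔU = nCᵥ(T₁ − T₂).
Cᵥ = 5R/2 = 20.79 J/(mol·K).
W = (1.91)(20.79)(468 − 823) = -14093 J.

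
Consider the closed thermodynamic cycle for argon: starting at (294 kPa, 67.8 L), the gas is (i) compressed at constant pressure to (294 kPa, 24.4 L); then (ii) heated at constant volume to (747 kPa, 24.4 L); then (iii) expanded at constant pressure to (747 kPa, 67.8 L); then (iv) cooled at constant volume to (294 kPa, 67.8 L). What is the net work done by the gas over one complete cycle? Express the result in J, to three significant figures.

W_net ≈ 19700 J

Constant-volume legs do no work.
W(i) = (294)(24.4 − 67.8) = -12760 J; W(iii) = (747)(67.8 − 24.4) = 32420 J.
W_net = -12760 + 32420 = 19660 J (the clockwise enclosed area).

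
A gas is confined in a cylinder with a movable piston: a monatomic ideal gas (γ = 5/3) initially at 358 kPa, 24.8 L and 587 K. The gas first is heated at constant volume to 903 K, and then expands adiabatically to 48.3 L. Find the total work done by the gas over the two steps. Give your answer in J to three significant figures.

Step 1 (isochoric): W = 0 (constant volume).
After step 1: P = 550.7 kPa (V unchanged).
Step 2 (adiabatic): W = (P₁V₁ − P₂V₂)/(γ−1) = (13658 − 8758)/0.667 = 7350 J.
W_total = 0 + 7350 = 7350 J.

W_total ≈ 7350 J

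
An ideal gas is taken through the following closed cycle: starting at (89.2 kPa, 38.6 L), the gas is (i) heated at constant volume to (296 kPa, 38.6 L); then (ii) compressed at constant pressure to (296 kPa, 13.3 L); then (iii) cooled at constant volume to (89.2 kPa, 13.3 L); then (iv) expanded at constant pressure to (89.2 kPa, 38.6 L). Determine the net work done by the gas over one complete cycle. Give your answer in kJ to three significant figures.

W_net ≈ -5.23 kJ

Constant-volume legs do no work.
W(ii) = (296)(13.3 − 38.6) = -7489 J; W(iv) = (89.2)(38.6 − 13.3) = 2257 J.
W_net = -7489 + 2257 = -5232 J (the counter-clockwise enclosed area).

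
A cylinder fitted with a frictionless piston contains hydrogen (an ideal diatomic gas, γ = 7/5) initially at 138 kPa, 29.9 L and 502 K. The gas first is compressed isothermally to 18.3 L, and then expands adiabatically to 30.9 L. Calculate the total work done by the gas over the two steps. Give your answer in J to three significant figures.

Step 1 (isothermal): W = P₁V₁ ln(V₂/V₁) = (4126) ln(18.3/29.9) = -2026 J.
After step 1: P = 225.5 kPa, V = 18.3 L, T = 502 K.
Step 2 (adiabatic): W = (P₁V₁ − P₂V₂)/(γ−1) = (4126 − 3346)/0.4 = 1950 J.
W_total = -2026 + 1950 = -75.7 J.

W_total ≈ -75.7 J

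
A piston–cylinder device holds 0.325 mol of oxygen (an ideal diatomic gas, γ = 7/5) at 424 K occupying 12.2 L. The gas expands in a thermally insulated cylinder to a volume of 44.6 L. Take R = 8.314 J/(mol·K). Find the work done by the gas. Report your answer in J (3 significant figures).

W ≈ 1160 J

Adiabatic: TV^(γ−1) = const with γ = 7/5.
T₂ = T₁ (V₁/V₂)^(γ−1) = 424 × (12.2/44.6)^0.4 = 424 × 0.5954 = 252.5 K.
W_by = nCᵥ(T₁ − T₂) = (0.325)(20.79)(424 − 252.5) = 1159 J.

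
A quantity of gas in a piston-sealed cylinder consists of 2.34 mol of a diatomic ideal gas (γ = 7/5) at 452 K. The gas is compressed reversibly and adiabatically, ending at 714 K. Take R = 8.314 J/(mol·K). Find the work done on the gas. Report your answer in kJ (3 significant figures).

W ≈ 12.7 kJ

Adiabatic ⇒ Q = 0, so W_by = −ΔU = nCᵥ(T₁ − T₂).
Cᵥ = 5R/2 = 20.79 J/(mol·K).
W = (2.34)(20.79)(452 − 714) = -12743 J.
Work on gas = −W_by = 12743 J.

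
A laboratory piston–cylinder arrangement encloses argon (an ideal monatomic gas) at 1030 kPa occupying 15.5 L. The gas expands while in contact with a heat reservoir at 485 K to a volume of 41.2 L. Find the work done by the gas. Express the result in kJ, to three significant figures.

W ≈ 15.6 kJ

Isothermal: W = nRT ln(V₂/V₁) = P₁V₁ ln(V₂/V₁).
P₁V₁ = (1030 kPa)(15.5 L) = 15965 J.
W = 15965 × ln(41.2/15.5) = 15965 × 0.9776
W_by_gas = 15607 J.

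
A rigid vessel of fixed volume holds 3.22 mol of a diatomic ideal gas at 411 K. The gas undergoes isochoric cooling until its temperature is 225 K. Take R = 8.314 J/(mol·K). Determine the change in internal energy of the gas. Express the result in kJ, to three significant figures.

ΔU ≈ -12.4 kJ

Constant volume ⇒ W = 0, so Q = ΔU = nCᵥΔT with Cᵥ = 5R/2 = 20.79 J/(mol·K).
ΔU = (3.22)(20.79)(225 − 411) = -12449 J.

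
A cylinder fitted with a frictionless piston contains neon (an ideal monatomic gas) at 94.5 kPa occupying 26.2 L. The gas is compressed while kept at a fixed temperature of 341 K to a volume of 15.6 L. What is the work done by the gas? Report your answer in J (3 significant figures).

W ≈ -1280 J

Isothermal: W = nRT ln(V₂/V₁) = P₁V₁ ln(V₂/V₁).
P₁V₁ = (94.5 kPa)(26.2 L) = 2476 J.
W = 2476 × ln(15.6/26.2) = 2476 × -0.5185
W_by_gas = -1284 J.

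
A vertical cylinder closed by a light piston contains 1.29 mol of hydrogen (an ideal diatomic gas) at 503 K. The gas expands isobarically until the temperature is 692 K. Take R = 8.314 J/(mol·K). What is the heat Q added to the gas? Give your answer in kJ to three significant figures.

Q ≈ 7.09 kJ

Isobaric: W = nRΔT = (1.29)(8.314)(189) = 2027 J.
ΔU = nCᵥΔT with Cᵥ = 5R/2: ΔU = (1.29)(20.79)(189) = 5068 J.
Q = ΔU + W = 5068 + 2027 = 7095 J.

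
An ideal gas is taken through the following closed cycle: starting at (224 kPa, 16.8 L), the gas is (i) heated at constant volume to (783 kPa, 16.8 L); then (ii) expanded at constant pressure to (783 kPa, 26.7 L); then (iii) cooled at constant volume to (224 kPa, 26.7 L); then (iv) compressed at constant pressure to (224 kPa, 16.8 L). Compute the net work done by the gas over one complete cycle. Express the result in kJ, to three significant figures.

Constant-volume legs do no work.
W(ii) = (783)(26.7 − 16.8) = 7752 J; W(iv) = (224)(16.8 − 26.7) = -2218 J.
W_net = 7752 − 2218 = 5534 J (the clockwise enclosed area).

W_net ≈ 5.53 kJ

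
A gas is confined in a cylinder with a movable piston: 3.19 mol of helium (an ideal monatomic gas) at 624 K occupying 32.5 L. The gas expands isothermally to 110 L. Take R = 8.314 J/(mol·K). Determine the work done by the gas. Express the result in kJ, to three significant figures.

Isothermal: W = nRT ln(V₂/V₁).
W = (3.19)(8.314)(624) × ln(110/32.5)
  = 16550 × 1.219
W_by_gas = 20178 J.

W ≈ 20.2 kJ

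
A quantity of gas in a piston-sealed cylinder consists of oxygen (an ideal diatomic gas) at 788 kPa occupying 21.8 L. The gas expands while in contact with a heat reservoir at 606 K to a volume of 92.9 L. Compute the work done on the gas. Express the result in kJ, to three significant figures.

W ≈ -24.9 kJ

Isothermal: W = nRT ln(V₂/V₁) = P₁V₁ ln(V₂/V₁).
P₁V₁ = (788 kPa)(21.8 L) = 17178 J.
W = 17178 × ln(92.9/21.8) = 17178 × 1.45
W_by_gas = 24902 J; work on gas = −W_by = -24902 J.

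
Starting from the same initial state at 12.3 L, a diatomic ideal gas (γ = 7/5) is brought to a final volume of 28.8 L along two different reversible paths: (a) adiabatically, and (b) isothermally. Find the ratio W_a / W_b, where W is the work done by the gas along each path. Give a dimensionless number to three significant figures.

W_a / W_b ≈ 0.848

Path (a) adiabatic: W = P₁V₁(1 − (V₁/V₂)^(γ−1))/(γ−1) → W_a/(P₁V₁) = 0.7211.
Path (b) isothermal: W = P₁V₁ ln(V₂/V₁) → W_b/(P₁V₁) = 0.8508.
W_a / W_b = 0.7211 / 0.8508 = 0.8476.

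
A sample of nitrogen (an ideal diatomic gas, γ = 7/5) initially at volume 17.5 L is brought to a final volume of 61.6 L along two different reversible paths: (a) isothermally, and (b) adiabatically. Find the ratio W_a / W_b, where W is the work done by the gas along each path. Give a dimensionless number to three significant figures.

W_a / W_b ≈ 1.27

Path (a) isothermal: W = P₁V₁ ln(V₂/V₁) → W_a/(P₁V₁) = 1.258.
Path (b) adiabatic: W = P₁V₁(1 − (V₁/V₂)^(γ−1))/(γ−1) → W_b/(P₁V₁) = 0.9888.
W_a / W_b = 1.258 / 0.9888 = 1.273.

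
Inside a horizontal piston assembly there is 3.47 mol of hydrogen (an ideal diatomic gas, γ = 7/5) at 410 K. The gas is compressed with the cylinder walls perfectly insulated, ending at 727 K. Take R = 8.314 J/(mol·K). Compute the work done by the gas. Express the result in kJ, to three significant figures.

Adiabatic ⇒ Q = 0, so W_by = −ΔU = nCᵥ(T₁ − T₂).
Cᵥ = 5R/2 = 20.79 J/(mol·K).
W = (3.47)(20.79)(410 − 727) = -22863 J.

W ≈ -22.9 kJ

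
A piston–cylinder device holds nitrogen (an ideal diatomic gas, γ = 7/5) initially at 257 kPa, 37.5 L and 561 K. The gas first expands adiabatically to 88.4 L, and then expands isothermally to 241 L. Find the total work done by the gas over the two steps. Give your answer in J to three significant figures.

Step 1 (adiabatic): W = (P₁V₁ − P₂V₂)/(γ−1) = (9638 − 6839)/0.4 = 6996 J.
After step 1: P = 77.36 kPa, V = 88.4 L, T = 398.1 K.
Step 2 (isothermal): W = P₁V₁ ln(V₂/V₁) = (6839) ln(241/88.4) = 6859 J.
W_total = 6996 + 6859 = 13855 J.

W_total ≈ 13900 J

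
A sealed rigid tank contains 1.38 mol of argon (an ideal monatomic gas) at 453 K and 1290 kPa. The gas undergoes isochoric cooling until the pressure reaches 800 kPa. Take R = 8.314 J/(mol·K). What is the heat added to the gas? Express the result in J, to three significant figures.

Q ≈ -2960 J

Constant volume ⇒ W = 0, so Q = ΔU = nCᵥΔT with Cᵥ = 3R/2 = 12.47 J/(mol·K).
At constant V, T₂/T₁ = P₂/P₁ ⇒ ΔT = T₁(P₂/P₁ − 1) = 453·(800/1290 − 1) = -172.1 K.
ΔU = (1.38)(12.47)(-172.1) = -2961 J.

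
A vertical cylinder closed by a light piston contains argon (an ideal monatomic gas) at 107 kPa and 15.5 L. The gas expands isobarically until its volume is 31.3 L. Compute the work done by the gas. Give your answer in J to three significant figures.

W ≈ 1690 J

Isobaric: W = P ΔV.
W = (107 kPa)(31.3 − 15.5 L) = (107)(15.8) = 1691 J.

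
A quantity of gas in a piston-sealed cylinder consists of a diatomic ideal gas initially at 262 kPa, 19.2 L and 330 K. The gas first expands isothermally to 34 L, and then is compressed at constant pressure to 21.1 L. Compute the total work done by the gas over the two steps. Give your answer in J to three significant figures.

Step 1 (isothermal): W = P₁V₁ ln(V₂/V₁) = (5030) ln(34/19.2) = 2875 J.
After step 1: P = 148 kPa, V = 34 L, T = 330 K.
Step 2 (isobaric): W = PΔV = (148 kPa)(21.1 − 34 L) = -1909 J.
W_total = 2875 − 1909 = 966 J.

W_total ≈ 966 J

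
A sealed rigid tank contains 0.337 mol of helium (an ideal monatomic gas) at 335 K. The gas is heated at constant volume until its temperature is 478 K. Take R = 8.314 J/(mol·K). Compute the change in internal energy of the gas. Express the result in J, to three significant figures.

ΔU ≈ 601 J

Constant volume ⇒ W = 0, so Q = ΔU = nCᵥΔT with Cᵥ = 3R/2 = 12.47 J/(mol·K).
ΔU = (0.337)(12.47)(478 − 335) = 601 J.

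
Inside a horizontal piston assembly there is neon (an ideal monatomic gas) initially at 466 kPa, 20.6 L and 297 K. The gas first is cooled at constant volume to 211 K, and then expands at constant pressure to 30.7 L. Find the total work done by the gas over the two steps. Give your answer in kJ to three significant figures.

W_total ≈ 3.34 kJ

Step 1 (isochoric): W = 0 (constant volume).
After step 1: P = 331.1 kPa (V unchanged).
Step 2 (isobaric): W = PΔV = (331.1 kPa)(30.7 − 20.6 L) = 3344 J.
W_total = 0 + 3344 = 3344 J.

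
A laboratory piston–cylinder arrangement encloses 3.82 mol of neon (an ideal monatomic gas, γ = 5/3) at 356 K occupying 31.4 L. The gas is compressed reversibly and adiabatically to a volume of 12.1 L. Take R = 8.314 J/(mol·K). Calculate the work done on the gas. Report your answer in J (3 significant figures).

Adiabatic: TV^(γ−1) = const with γ = 5/3.
T₂ = T₁ (V₁/V₂)^(γ−1) = 356 × (31.4/12.1)^0.667 = 356 × 1.888 = 672.3 K.
W_by = nCᵥ(T₁ − T₂) = (3.82)(12.47)(356 − 672.3) = -15067 J.
Work on gas = −W_by = 15067 J.

W ≈ 15100 J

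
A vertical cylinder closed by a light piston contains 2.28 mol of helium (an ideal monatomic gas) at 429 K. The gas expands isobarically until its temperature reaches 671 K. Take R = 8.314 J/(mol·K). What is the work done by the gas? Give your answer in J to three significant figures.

W ≈ 4590 J

Isobaric: W = P ΔV = nR ΔT.
W = (2.28)(8.314)(671 − 429) = 4587 J.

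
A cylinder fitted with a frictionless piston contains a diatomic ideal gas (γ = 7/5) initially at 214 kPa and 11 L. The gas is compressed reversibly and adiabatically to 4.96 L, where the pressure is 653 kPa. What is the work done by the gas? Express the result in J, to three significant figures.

Adiabatic: W = (P₁V₁ − P₂V₂)/(γ − 1) with γ = 7/5.
P₁V₁ = 2354 J, P₂V₂ = 3239 J.
W = (2354 − 3239) / 0.4 = -2212 J.

W ≈ -2210 J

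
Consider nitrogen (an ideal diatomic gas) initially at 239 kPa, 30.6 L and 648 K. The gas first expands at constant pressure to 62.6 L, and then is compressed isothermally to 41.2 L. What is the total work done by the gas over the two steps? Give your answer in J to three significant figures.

Step 1 (isobaric): W = PΔV = (239 kPa)(62.6 − 30.6 L) = 7648 J.
After step 1: P = 239 kPa, V = 62.6 L, T = 1326 K.
Step 2 (isothermal): W = P₁V₁ ln(V₂/V₁) = (14961) ln(41.2/62.6) = -6259 J.
W_total = 7648 − 6259 = 1389 J.

W_total ≈ 1390 J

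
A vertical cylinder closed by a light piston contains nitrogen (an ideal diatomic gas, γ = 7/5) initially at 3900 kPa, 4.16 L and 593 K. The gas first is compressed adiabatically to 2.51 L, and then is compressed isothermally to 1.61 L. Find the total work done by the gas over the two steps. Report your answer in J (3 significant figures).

W_total ≈ -17900 J

Step 1 (adiabatic): W = (P₁V₁ − P₂V₂)/(γ−1) = (16224 − 19858)/0.4 = -9084 J.
After step 1: P = 7911 kPa, V = 2.51 L, T = 725.8 K.
Step 2 (isothermal): W = P₁V₁ ln(V₂/V₁) = (19858) ln(1.61/2.51) = -8818 J.
W_total = -9084 − 8818 = -17902 J.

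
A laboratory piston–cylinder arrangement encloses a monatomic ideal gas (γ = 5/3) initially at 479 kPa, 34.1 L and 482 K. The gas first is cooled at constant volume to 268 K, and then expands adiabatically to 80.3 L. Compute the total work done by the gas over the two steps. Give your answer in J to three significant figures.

Step 1 (isochoric): W = 0 (constant volume).
After step 1: P = 266.3 kPa (V unchanged).
Step 2 (adiabatic): W = (P₁V₁ − P₂V₂)/(γ−1) = (9082 − 5131)/0.667 = 5926 J.
W_total = 0 + 5926 = 5926 J.

W_total ≈ 5930 J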